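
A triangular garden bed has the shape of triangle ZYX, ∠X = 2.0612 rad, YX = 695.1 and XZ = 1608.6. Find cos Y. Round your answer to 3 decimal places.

By the law of cosines, ZY² = YX² + XZ² − 2·YX·XZ·cos X = 4.124e+06, so ZY ≈ 2030.8.
Law of cosines again: cos Y = (ZY² + YX² − XZ²)/(2·ZY·YX) ≈ 0.71536, so ∠Y ≈ 0.7737 rad.

cos Y ≈ 0.715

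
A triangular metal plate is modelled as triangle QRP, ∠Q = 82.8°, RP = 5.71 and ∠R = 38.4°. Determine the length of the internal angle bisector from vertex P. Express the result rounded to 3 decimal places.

The third angle is ∠P = 180° − ∠Q − ∠R = 58.80°.
Law of sines: PQ = RP·sin R/sin Q ≈ 3.5749.
Law of sines: QR = RP·sin P/sin Q ≈ 4.9229.
The bisector from P has length 2·RP·PQ·cos(∠P/2)/(RP+PQ) ≈ 3.8307.

3.831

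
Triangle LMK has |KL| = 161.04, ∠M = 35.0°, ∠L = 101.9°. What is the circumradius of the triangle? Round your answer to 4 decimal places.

140.3823

The third angle is ∠K = 180° − ∠L − ∠M = 43.10°.
Law of sines: |MK| = |KL|·sin L/sin M ≈ 274.73.
Law of sines: |LM| = |KL|·sin K/sin M ≈ 191.84.
Circumradius = |KL|/(2 sin M) ≈ 140.38.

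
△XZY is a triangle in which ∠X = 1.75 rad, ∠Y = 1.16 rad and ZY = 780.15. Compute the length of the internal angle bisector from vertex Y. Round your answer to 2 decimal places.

The third angle is ∠Z = π − ∠Y − ∠X = 0.232 rad.
Law of sines: YX = ZY·sin Z/sin X ≈ 181.98.
Law of sines: XZ = ZY·sin Y/sin X ≈ 726.88.
The bisector from Y has length 2·ZY·YX·cos(∠Y/2)/(ZY+YX) ≈ 246.86.

t_Y ≈ 246.86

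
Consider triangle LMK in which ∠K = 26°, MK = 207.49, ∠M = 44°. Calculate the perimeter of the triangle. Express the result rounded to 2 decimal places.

The third angle is ∠L = 180° − ∠M − ∠K = 110.00°.
Law of sines: KL = MK·sin M/sin L ≈ 153.38.
Law of sines: LM = MK·sin K/sin L ≈ 96.795.
Semiperimeter s = (207.49+153.38+96.795)/2 = 228.83.
Perimeter = 207.49 + 153.38 + 96.795 = 457.67.

perimeter ≈ 457.67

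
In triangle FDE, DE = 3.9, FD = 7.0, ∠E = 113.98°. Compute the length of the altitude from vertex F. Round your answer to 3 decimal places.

h_F ≈ 4.057

Law of sines: sin F = DE·sin E/FD ≈ 0.50905.
Since FD ≥ DE, only the acute value applies: ∠F ≈ 30.60°.
Then ∠D = 180° − ∠E − ∠F ≈ 35.42°.
Law of sines gives EF = FD·sin D/sin E ≈ 4.4401.
Area = ½·FD·DE·sin D ≈ 7.9109.
The altitude from F has length 2·area/DE ≈ 4.0569.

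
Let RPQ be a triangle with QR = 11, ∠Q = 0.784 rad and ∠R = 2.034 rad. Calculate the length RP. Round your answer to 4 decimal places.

The third angle is ∠P = π − ∠Q − ∠R = 0.324 rad.
Law of sines: RP = QR·sin Q/sin P ≈ 24.427.

24.4274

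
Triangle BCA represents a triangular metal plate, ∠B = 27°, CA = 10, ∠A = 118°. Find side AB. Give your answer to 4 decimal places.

12.6341

The third angle is ∠C = 180° − ∠A − ∠B = 35.00°.
Law of sines: AB = CA·sin C/sin B ≈ 12.634.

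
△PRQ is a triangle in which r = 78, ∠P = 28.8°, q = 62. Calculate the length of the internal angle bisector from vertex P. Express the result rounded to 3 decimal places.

t_P ≈ 66.915

By the law of cosines, p² = r² + q² − 2·r·q·cos P = 1452.4, so p ≈ 38.11.
The bisector from P has length 2·r·q·cos(∠P/2)/(r+q) ≈ 66.915.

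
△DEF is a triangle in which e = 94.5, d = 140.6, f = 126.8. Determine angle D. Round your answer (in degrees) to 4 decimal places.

By the law of cosines, cos D = (e² + f² − d²) / (2·e·f) ≈ 0.21866, so ∠D ≈ 77.37°.

77.3699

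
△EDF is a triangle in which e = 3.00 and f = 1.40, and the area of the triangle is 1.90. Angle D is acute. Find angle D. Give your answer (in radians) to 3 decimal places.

1.131

From area = ½·f·e·sin D, we get sin D = 2·area/(f·e) ≈ 0.90476.
Taking the acute solution, ∠D ≈ 1.131 rad.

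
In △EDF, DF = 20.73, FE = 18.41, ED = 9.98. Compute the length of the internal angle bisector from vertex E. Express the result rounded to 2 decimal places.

t_E ≈ 9.26

By the law of cosines, cos E = (FE² + ED² − DF²) / (2·FE·ED) ≈ 0.02394, so ∠E ≈ 88.63°.
The bisector from E has length 2·FE·ED·cos(∠E/2)/(FE+ED) ≈ 9.2613.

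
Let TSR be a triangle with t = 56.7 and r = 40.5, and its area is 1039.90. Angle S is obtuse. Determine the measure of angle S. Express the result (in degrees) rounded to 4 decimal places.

∠S ≈ 115.0825°

From area = ½·r·t·sin S, we get sin S = 2·area/(r·t) ≈ 0.90570.
Taking the obtuse solution, ∠S ≈ 115.08°.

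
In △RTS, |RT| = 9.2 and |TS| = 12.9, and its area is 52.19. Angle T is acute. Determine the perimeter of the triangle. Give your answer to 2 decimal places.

33.85

From area = ½·|RT|·|TS|·sin T, we get sin T = 2·area/(|RT|·|TS|) ≈ 0.87951.
Taking the acute solution, ∠T ≈ 61.58°.
Law of cosines then gives |SR| ≈ 11.751.
Perimeter = 12.9 + 11.751 + 9.2 = 33.851.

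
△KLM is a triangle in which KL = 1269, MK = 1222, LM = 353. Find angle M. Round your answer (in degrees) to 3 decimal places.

89.500

By the law of cosines, cos M = (LM² + MK² − KL²) / (2·LM·MK) ≈ 0.00873, so ∠M ≈ 89.50°.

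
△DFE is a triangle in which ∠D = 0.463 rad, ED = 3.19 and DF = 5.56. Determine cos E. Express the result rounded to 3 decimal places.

cos E ≈ -0.584

By the law of cosines, FE² = ED² + DF² − 2·ED·DF·cos D = 9.3516, so FE ≈ 3.058.
Law of cosines again: cos E = (FE² + ED² − DF²)/(2·FE·ED) ≈ -0.58358, so ∠E ≈ 2.194 rad.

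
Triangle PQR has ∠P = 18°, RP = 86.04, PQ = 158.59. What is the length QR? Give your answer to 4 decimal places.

81.2353

By the law of cosines, QR² = RP² + PQ² − 2·RP·PQ·cos P = 6599.2, so QR ≈ 81.235.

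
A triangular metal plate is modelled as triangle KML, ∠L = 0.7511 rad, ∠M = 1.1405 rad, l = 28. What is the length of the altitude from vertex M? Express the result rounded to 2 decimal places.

h_M ≈ 26.57

The third angle is ∠K = π − ∠M − ∠L = 1.2500 rad.
Law of sines: k = l·sin K/sin L ≈ 38.936.
Law of sines: m = l·sin M/sin L ≈ 37.289.
Area = ½·l·k·sin M ≈ 495.41.
The altitude from M has length 2·area/m ≈ 26.572.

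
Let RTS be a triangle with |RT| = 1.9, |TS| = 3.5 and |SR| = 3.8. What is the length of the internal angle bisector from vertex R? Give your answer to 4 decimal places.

By the law of cosines, cos R = (|SR|² + |RT|² − |TS|²) / (2·|SR|·|RT|) ≈ 0.40166, so ∠R ≈ 66.32°.
The bisector from R has length 2·|SR|·|RT|·cos(∠R/2)/(|SR|+|RT|) ≈ 2.1208.

2.1208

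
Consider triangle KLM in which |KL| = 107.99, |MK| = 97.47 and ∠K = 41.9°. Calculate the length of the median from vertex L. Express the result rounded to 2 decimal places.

m_L ≈ 78.76

By the law of cosines, |LM|² = |MK|² + |KL|² − 2·|MK|·|KL|·cos K = 5493.3, so |LM| ≈ 74.117.
Median from L: ½√(2·|KL|² + 2·|LM|² − |MK|²) ≈ 78.756.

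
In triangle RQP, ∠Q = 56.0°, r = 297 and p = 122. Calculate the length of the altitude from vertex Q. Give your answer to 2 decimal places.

h_Q ≈ 120.09

By the law of cosines, q² = p² + r² − 2·p·r·cos Q = 62569, so q ≈ 250.14.
Area = ½·p·r·sin Q ≈ 15020.
The altitude from Q has length 2·area/q ≈ 120.09.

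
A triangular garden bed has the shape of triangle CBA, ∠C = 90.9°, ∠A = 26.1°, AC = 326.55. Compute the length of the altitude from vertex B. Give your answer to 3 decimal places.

The third angle is ∠B = 180° − ∠A − ∠C = 63.00°.
Law of sines: BA = AC·sin C/sin B ≈ 366.45.
Law of sines: CB = AC·sin A/sin B ≈ 161.24.
Area = ½·AC·BA·sin A ≈ 26323.
The altitude from B has length 2·area/AC ≈ 161.22.

161.216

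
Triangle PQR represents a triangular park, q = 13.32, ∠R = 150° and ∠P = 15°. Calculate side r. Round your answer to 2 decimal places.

25.73

The third angle is ∠Q = 180° − ∠R − ∠P = 15.00°.
Law of sines: r = q·sin R/sin Q ≈ 25.732.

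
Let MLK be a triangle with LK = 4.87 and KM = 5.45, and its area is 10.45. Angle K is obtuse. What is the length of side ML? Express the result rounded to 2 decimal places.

From area = ½·LK·KM·sin K, we get sin K = 2·area/(LK·KM) ≈ 0.78745.
Taking the obtuse solution, ∠K ≈ 2.235 rad.
Law of cosines then gives ML ≈ 9.2811.

9.28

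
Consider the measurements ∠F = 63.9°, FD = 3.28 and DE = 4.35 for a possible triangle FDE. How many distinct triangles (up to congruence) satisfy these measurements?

1

FD·sin F = 3.28·sin(63.9°) ≈ 2.946.
Since DE ≥ FD, exactly one triangle exists.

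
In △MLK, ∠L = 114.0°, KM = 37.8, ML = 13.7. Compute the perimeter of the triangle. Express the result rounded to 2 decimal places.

perimeter ≈ 81.60

Law of sines: sin K = ML·sin L/KM ≈ 0.33110.
Since KM ≥ ML, only the acute value applies: ∠K ≈ 19.34°.
Then ∠M = 180° − ∠L − ∠K ≈ 46.66°.
Law of sines gives LK = KM·sin M/sin L ≈ 30.096.
Semiperimeter s = (30.096+37.8+13.7)/2 = 40.798.
Perimeter = 30.096 + 37.8 + 13.7 = 81.596.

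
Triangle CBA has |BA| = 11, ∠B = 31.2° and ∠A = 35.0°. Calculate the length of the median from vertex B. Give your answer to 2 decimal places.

m_B ≈ 8.64

The third angle is ∠C = 180° − ∠B − ∠A = 113.80°.
Law of sines: |AC| = |BA|·sin B/sin C ≈ 6.2279.
Law of sines: |CB| = |BA|·sin A/sin C ≈ 6.8958.
Median from B: ½√(2·|CB|² + 2·|BA|² − |AC|²) ≈ 8.6359.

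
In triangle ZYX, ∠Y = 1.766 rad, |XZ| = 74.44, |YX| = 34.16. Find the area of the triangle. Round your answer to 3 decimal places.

Law of sines: sin Z = |YX|·sin Y/|XZ| ≈ 0.45018.
Since |XZ| ≥ |YX|, only the acute value applies: ∠Z ≈ 0.467 rad.
Then ∠X = π − ∠Y − ∠Z ≈ 0.909 rad.
Law of sines gives |ZY| = |XZ|·sin X/sin Y ≈ 59.844.
Area = ½·|XZ|·|YX|·sin X ≈ 1002.7.

area ≈ 1002.731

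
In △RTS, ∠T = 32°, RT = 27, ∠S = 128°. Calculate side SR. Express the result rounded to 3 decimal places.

18.157

The third angle is ∠R = 180° − ∠T − ∠S = 20.00°.
Law of sines: SR = RT·sin T/sin S ≈ 18.157.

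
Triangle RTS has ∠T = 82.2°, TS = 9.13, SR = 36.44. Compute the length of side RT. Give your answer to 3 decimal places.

36.539

Law of sines: sin R = TS·sin T/SR ≈ 0.24823.
Since SR ≥ TS, only the acute value applies: ∠R ≈ 14.37°.
Then ∠S = 180° − ∠T − ∠R ≈ 83.43°.
Law of sines gives RT = SR·sin S/sin T ≈ 36.539.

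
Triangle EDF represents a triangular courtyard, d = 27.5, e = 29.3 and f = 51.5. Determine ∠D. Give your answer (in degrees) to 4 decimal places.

∠D ≈ 24.1164°

By the law of cosines, cos D = (f² + e² − d²) / (2·f·e) ≈ 0.91272, so ∠D ≈ 24.12°.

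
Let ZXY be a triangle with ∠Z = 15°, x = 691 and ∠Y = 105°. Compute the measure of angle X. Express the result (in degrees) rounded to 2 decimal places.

∠X ≈ 60.00°

The third angle is ∠X = 180° − ∠Y − ∠Z = 60.00°.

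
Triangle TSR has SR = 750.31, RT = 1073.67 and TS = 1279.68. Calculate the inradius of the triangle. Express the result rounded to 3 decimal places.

Semiperimeter s = (750.31 + 1073.7 + 1279.7)/2 = 1551.8.
Heron's formula: area = √(1551.8·801.52·478.16·272.15) ≈ 4.0232e+05.
Inradius = area/s = 4.0232e+05/1551.8 ≈ 259.25.

259.254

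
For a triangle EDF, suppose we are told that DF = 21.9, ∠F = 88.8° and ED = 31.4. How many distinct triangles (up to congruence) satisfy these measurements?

DF·sin F = 21.9·sin(88.8°) ≈ 21.9.
Since ED ≥ DF, exactly one triangle exists.

1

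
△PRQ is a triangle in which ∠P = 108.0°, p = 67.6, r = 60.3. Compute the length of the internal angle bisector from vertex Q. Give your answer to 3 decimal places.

Law of sines: sin R = r·sin P/p ≈ 0.84835.
Since p ≥ r, only the acute value applies: ∠R ≈ 58.03°.
Then ∠Q = 180° − ∠P − ∠R ≈ 13.97°.
Law of sines gives q = p·sin Q/sin P ≈ 17.156.
The bisector from Q has length 2·p·r·cos(∠Q/2)/(p+r) ≈ 63.269.

63.269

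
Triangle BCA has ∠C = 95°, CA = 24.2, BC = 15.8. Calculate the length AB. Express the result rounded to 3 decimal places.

By the law of cosines, AB² = BC² + CA² − 2·BC·CA·cos C = 901.93, so AB ≈ 30.032.

30.032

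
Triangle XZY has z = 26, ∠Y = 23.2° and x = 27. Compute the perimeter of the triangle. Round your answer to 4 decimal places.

perimeter ≈ 63.7021

By the law of cosines, y² = x² + z² − 2·x·z·cos Y = 114.53, so y ≈ 10.702.
Semiperimeter s = (27+26+10.702)/2 = 31.851.
Perimeter = 27 + 26 + 10.702 = 63.702.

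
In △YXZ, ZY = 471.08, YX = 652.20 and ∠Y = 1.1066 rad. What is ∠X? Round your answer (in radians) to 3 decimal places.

By the law of cosines, XZ² = ZY² + YX² − 2·ZY·YX·cos Y = 3.7218e+05, so XZ ≈ 610.06.
Law of cosines again: cos X = (YX² + XZ² − ZY²)/(2·YX·XZ) ≈ 0.72336, so ∠X ≈ 0.7621 rad.

0.762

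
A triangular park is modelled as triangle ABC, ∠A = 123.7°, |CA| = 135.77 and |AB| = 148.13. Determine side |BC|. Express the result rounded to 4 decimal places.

By the law of cosines, |BC|² = |CA|² + |AB|² − 2·|CA|·|AB|·cos A = 62694, so |BC| ≈ 250.39.

250.3869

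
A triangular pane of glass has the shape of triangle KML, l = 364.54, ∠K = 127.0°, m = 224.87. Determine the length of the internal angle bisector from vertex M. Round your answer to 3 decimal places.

t_M ≈ 425.937

By the law of cosines, k² = m² + l² − 2·m·l·cos K = 2.8212e+05, so k ≈ 531.15.
Law of cosines again: cos M = (l² + k² − m²)/(2·l·k) ≈ 0.94111, so ∠M ≈ 19.76°.
The bisector from M has length 2·l·k·cos(∠M/2)/(l+k) ≈ 425.94.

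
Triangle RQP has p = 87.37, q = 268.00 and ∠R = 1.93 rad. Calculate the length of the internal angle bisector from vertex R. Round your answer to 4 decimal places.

75.0372

By the law of cosines, r² = q² + p² − 2·q·p·cos R = 95920, so r ≈ 309.71.
The bisector from R has length 2·q·p·cos(∠R/2)/(q+p) ≈ 75.037.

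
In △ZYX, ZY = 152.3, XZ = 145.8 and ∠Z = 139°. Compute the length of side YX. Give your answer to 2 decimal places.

By the law of cosines, YX² = XZ² + ZY² − 2·XZ·ZY·cos Z = 77970, so YX ≈ 279.23.

279.23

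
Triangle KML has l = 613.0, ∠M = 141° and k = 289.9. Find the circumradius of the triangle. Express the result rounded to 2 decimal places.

R ≈ 681.62

By the law of cosines, m² = l² + k² − 2·l·k·cos M = 7.3602e+05, so m ≈ 857.92.
Area = ½·l·k·sin M ≈ 55918.
Circumradius = m/(2 sin M) ≈ 681.62.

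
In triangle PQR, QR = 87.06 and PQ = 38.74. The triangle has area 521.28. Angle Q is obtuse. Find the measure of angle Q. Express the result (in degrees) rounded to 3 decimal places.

∠Q ≈ 161.994°

From area = ½·PQ·QR·sin Q, we get sin Q = 2·area/(PQ·QR) ≈ 0.30912.
Taking the obtuse solution, ∠Q ≈ 161.99°.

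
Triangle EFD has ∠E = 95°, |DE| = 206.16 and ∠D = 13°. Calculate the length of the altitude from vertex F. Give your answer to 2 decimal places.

h_F ≈ 48.58

The third angle is ∠F = 180° − ∠D − ∠E = 72.00°.
Law of sines: |FD| = |DE|·sin E/sin F ≈ 215.94.
Law of sines: |EF| = |DE|·sin D/sin F ≈ 48.763.
Area = ½·|DE|·|FD|·sin D ≈ 5007.3.
The altitude from F has length 2·area/|DE| ≈ 48.577.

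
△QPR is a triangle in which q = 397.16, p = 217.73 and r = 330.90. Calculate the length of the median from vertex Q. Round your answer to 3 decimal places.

m_Q ≈ 197.526

Median from Q: ½√(2·p² + 2·r² − q²) ≈ 197.53.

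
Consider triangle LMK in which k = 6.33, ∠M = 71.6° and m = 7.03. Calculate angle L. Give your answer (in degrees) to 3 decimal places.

Law of sines: sin K = k·sin M/m ≈ 0.85439.
Since m ≥ k, only the acute value applies: ∠K ≈ 58.69°.
Then ∠L = 180° − ∠M − ∠K ≈ 49.71°.

∠L ≈ 49.707°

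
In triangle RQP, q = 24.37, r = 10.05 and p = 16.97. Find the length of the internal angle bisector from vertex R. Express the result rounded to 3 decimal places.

t_R ≈ 19.726

By the law of cosines, cos R = (q² + p² − r²) / (2·q·p) ≈ 0.94409, so ∠R ≈ 19.25°.
The bisector from R has length 2·q·p·cos(∠R/2)/(q+p) ≈ 19.726.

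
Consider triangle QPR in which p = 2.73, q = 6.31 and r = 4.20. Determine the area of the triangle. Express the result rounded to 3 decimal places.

Semiperimeter s = (6.31 + 2.73 + 4.2)/2 = 6.62.
Heron's formula: area = √(6.62·0.31·3.89·2.42) ≈ 4.3953.

area ≈ 4.395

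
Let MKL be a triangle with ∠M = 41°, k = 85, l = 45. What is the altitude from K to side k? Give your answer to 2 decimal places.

29.52

By the law of cosines, m² = k² + l² − 2·k·l·cos M = 3476.5, so m ≈ 58.962.
Area = ½·k·l·sin M ≈ 1254.7.
The altitude from K has length 2·area/k ≈ 29.523.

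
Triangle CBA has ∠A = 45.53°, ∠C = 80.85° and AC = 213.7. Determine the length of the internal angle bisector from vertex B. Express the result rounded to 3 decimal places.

196.256

The third angle is ∠B = 180° − ∠A − ∠C = 53.62°.
Law of sines: BA = AC·sin C/sin B ≈ 262.06.
Law of sines: CB = AC·sin A/sin B ≈ 189.42.
The bisector from B has length 2·CB·BA·cos(∠B/2)/(CB+BA) ≈ 196.26.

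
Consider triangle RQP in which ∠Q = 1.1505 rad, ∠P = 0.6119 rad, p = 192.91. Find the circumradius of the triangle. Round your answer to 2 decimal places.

167.92

The third angle is ∠R = π − ∠Q − ∠P = 1.3792 rad.
Law of sines: r = p·sin R/sin P ≈ 329.69.
Law of sines: q = p·sin Q/sin P ≈ 306.6.
Circumradius = p/(2 sin P) ≈ 167.92.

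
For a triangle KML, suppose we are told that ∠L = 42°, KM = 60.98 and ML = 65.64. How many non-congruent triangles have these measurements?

ML·sin L = 65.64·sin(42°) ≈ 43.92.
Since ML sin L < KM < ML (43.92 < 60.98 < 65.64), two triangles exist.

2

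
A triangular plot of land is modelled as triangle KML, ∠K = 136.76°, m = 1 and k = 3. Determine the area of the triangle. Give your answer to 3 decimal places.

area ≈ 0.751

Law of sines: sin M = m·sin K/k ≈ 0.22835.
Since k ≥ m, only the acute value applies: ∠M ≈ 13.20°.
Then ∠L = 180° − ∠K − ∠M ≈ 30.04°.
Law of sines gives l = k·sin L/sin K ≈ 2.1922.
Area = ½·k·m·sin L ≈ 0.75091.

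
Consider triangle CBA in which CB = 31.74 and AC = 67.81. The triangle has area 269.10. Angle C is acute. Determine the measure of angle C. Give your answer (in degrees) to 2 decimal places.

14.48

From area = ½·AC·CB·sin C, we get sin C = 2·area/(AC·CB) ≈ 0.25006.
Taking the acute solution, ∠C ≈ 14.48°.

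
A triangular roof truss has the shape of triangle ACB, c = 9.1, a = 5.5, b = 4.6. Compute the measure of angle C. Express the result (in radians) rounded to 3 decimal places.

∠C ≈ 2.240 rad

By the law of cosines, cos C = (b² + a² − c²) / (2·b·a) ≈ -0.62055, so ∠C ≈ 2.240 rad.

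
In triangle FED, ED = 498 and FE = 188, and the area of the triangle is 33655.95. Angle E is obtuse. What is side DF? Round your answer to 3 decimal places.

From area = ½·FE·ED·sin E, we get sin E = 2·area/(FE·ED) ≈ 0.71896.
Taking the obtuse solution, ∠E ≈ 134.03°.
Law of cosines then gives DF ≈ 643.04.

643.036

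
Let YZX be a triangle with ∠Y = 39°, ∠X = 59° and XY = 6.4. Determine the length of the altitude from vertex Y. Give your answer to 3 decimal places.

5.486

The third angle is ∠Z = 180° − ∠X − ∠Y = 82.00°.
Law of sines: ZX = XY·sin Y/sin Z ≈ 4.0672.
Law of sines: YZ = XY·sin X/sin Z ≈ 5.5398.
Area = ½·XY·ZX·sin X ≈ 11.156.
The altitude from Y has length 2·area/ZX ≈ 5.4859.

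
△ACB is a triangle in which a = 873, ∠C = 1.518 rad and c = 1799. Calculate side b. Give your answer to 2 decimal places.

Law of sines: sin A = a·sin C/c ≈ 0.48459.
Since c ≥ a, only the acute value applies: ∠A ≈ 0.506 rad.
Then ∠B = π − ∠C − ∠A ≈ 1.118 rad.
Law of sines gives b = c·sin B/sin C ≈ 1619.7.

1619.73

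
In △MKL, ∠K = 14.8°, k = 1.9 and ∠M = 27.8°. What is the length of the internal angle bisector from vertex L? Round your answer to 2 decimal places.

The third angle is ∠L = 180° − ∠M − ∠K = 137.40°.
Law of sines: m = k·sin M/sin K ≈ 3.469.
Law of sines: l = k·sin L/sin K ≈ 5.0346.
The bisector from L has length 2·m·k·cos(∠L/2)/(m+k) ≈ 0.89187.

0.89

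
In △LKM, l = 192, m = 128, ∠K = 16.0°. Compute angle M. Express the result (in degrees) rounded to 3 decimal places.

By the law of cosines, k² = m² + l² − 2·m·l·cos K = 6000.1, so k ≈ 77.46.
Law of cosines again: cos M = (l² + k² − m²)/(2·l·k) ≈ 0.89025, so ∠M ≈ 27.10°.

27.096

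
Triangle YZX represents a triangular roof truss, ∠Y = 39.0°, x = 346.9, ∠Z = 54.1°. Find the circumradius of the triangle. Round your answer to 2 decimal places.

173.70

The third angle is ∠X = 180° − ∠Y − ∠Z = 86.90°.
Law of sines: y = x·sin Y/sin X ≈ 218.63.
Law of sines: z = x·sin Z/sin X ≈ 281.42.
Circumradius = x/(2 sin X) ≈ 173.7.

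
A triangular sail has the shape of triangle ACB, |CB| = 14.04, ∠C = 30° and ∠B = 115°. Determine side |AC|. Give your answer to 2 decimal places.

22.18

The third angle is ∠A = 180° − ∠C − ∠B = 35.00°.
Law of sines: |AC| = |CB|·sin B/sin A ≈ 22.185.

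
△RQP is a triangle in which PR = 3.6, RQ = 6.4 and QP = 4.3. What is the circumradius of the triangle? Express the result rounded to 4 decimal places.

3.3626

By the law of cosines, cos R = (PR² + RQ² − QP²) / (2·PR·RQ) ≈ 0.76888, so ∠R ≈ 39.75°.
Circumradius = QP/(2 sin R) ≈ 3.3626.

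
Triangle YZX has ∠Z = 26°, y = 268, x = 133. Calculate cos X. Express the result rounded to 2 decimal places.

cos X ≈ 0.93

By the law of cosines, z² = x² + y² − 2·x·y·cos Z = 25440, so z ≈ 159.5.
Law of cosines again: cos X = (y² + z² − x²)/(2·y·z) ≈ 0.93079, so ∠X ≈ 21.44°.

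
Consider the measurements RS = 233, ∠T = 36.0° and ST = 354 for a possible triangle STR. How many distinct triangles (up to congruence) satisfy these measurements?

ST·sin T = 354·sin(36.0°) ≈ 208.1.
Since ST sin T < RS < ST (208.1 < 233 < 354), two triangles exist.

2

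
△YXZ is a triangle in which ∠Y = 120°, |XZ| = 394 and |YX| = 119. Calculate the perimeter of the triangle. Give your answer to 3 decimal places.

perimeter ≈ 833.783

Law of sines: sin Z = |YX|·sin Y/|XZ| ≈ 0.26157.
Since |XZ| ≥ |YX|, only the acute value applies: ∠Z ≈ 15.16°.
Then ∠X = 180° − ∠Y − ∠Z ≈ 44.84°.
Law of sines gives |ZY| = |XZ|·sin X/sin Y ≈ 320.78.
Semiperimeter s = (394+320.78+119)/2 = 416.89.
Perimeter = 394 + 320.78 + 119 = 833.78.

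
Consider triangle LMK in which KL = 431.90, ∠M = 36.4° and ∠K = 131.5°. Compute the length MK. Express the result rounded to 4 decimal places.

The third angle is ∠L = 180° − ∠M − ∠K = 12.10°.
Law of sines: MK = KL·sin L/sin M ≈ 152.56.

152.5638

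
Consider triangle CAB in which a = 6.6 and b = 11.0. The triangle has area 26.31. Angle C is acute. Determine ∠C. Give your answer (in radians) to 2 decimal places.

From area = ½·a·b·sin C, we get sin C = 2·area/(a·b) ≈ 0.72479.
Taking the acute solution, ∠C ≈ 0.8107 rad.

∠C ≈ 0.81 rad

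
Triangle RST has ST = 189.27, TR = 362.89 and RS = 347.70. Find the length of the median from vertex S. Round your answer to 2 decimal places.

Median from S: ½√(2·RS² + 2·ST² − TR²) ≈ 213.16.

m_S ≈ 213.16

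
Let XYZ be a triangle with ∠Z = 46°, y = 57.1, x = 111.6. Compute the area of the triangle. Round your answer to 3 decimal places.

Area = ½·x·y·sin Z ≈ 2291.9.

2291.946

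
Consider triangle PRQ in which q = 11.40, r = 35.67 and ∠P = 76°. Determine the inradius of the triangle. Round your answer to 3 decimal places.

By the law of cosines, p² = r² + q² − 2·r·q·cos P = 1205.6, so p ≈ 34.721.
Area = ½·r·q·sin P ≈ 197.28.
Semiperimeter s = (34.721+35.67+11.4)/2 = 40.896.
Inradius = area/s = 197.28/40.896 ≈ 4.824.

4.824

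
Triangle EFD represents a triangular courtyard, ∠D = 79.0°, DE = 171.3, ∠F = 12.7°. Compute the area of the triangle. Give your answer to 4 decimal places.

The third angle is ∠E = 180° − ∠F − ∠D = 88.30°.
Law of sines: FD = DE·sin E/sin F ≈ 778.84.
Law of sines: EF = DE·sin D/sin F ≈ 764.87.
Area = ½·DE·FD·sin D ≈ 65482.

area ≈ 65481.8804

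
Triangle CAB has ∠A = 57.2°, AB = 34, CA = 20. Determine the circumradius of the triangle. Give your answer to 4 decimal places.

17.0260

By the law of cosines, BC² = CA² + AB² − 2·CA·AB·cos A = 819.28, so BC ≈ 28.623.
Area = ½·CA·AB·sin A ≈ 285.79.
Circumradius = BC/(2 sin A) ≈ 17.026.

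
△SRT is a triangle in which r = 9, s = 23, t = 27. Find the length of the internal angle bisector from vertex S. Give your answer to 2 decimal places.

t_S ≈ 11.99

By the law of cosines, cos S = (r² + t² − s²) / (2·r·t) ≈ 0.57819, so ∠S ≈ 54.68°.
The bisector from S has length 2·r·t·cos(∠S/2)/(r+t) ≈ 11.992.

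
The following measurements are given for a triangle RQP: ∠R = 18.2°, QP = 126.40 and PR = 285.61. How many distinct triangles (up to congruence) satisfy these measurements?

2

PR·sin R = 285.61·sin(18.2°) ≈ 89.21.
Since PR sin R < QP < PR (89.21 < 126.40 < 285.61), two triangles exist.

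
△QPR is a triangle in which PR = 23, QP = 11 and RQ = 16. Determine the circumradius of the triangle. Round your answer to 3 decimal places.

By the law of cosines, cos Q = (RQ² + QP² − PR²) / (2·RQ·QP) ≈ -0.43182, so ∠Q ≈ 115.58°.
Circumradius = PR/(2 sin Q) ≈ 12.75.

12.750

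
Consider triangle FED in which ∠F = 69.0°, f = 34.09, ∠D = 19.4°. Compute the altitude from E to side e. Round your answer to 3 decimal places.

The third angle is ∠E = 180° − ∠D − ∠F = 91.60°.
Law of sines: e = f·sin E/sin F ≈ 36.501.
Law of sines: d = f·sin D/sin F ≈ 12.129.
Area = ½·f·e·sin D ≈ 206.66.
The altitude from E has length 2·area/e ≈ 11.323.

h_E ≈ 11.323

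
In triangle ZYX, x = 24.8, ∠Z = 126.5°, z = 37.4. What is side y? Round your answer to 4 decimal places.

Law of sines: sin X = x·sin Z/z ≈ 0.53304.
Since z ≥ x, only the acute value applies: ∠X ≈ 32.21°.
Then ∠Y = 180° − ∠Z − ∠X ≈ 21.29°.
Law of sines gives y = z·sin Y/sin Z ≈ 16.892.

16.8922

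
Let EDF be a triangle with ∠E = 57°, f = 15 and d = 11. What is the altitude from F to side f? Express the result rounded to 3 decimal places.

By the law of cosines, e² = d² + f² − 2·d·f·cos E = 166.27, so e ≈ 12.895.
Area = ½·d·f·sin E ≈ 69.19.
The altitude from F has length 2·area/f ≈ 9.2254.

9.225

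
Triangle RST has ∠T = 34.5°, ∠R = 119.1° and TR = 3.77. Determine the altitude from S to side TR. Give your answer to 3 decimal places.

The third angle is ∠S = 180° − ∠T − ∠R = 26.40°.
Law of sines: ST = TR·sin R/sin S ≈ 7.4086.
Law of sines: RS = TR·sin T/sin S ≈ 4.8025.
Area = ½·TR·ST·sin T ≈ 7.91.
The altitude from S has length 2·area/TR ≈ 4.1963.

h_S ≈ 4.196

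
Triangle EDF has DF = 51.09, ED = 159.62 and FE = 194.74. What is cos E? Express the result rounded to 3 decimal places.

By the law of cosines, cos E = (FE² + ED² − DF²) / (2·FE·ED) ≈ 0.97785, so ∠E ≈ 0.2108 rad.

0.978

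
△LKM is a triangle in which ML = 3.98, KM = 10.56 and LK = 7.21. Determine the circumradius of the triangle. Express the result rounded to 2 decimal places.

8.14

By the law of cosines, cos L = (ML² + LK² − KM²) / (2·ML·LK) ≈ -0.76125, so ∠L ≈ 139.57°.
Circumradius = KM/(2 sin L) ≈ 8.1423.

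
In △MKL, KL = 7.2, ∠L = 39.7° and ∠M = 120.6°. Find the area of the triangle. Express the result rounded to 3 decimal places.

The third angle is ∠K = 180° − ∠L − ∠M = 19.70°.
Law of sines: LM = KL·sin K/sin M ≈ 2.8198.
Law of sines: MK = KL·sin L/sin M ≈ 5.3432.
Area = ½·KL·LM·sin L ≈ 6.4842.

area ≈ 6.484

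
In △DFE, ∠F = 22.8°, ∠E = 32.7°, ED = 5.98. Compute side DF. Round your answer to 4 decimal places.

The third angle is ∠D = 180° − ∠F − ∠E = 124.50°.
Law of sines: DF = ED·sin E/sin F ≈ 8.3368.

8.3368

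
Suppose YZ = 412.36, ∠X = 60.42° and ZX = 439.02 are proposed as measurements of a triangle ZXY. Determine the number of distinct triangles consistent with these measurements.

2

ZX·sin X = 439.02·sin(60.42°) ≈ 381.8.
Since ZX sin X < YZ < ZX (381.8 < 412.36 < 439.02), two triangles exist.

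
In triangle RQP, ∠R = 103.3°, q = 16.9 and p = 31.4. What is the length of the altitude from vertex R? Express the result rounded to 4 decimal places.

h_R ≈ 13.2647

By the law of cosines, r² = q² + p² − 2·q·p·cos R = 1515.7, so r ≈ 38.932.
Area = ½·q·p·sin R ≈ 258.21.
The altitude from R has length 2·area/r ≈ 13.265.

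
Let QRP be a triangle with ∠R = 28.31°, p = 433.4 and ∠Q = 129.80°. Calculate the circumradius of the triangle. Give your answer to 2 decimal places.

581.24

The third angle is ∠P = 180° − ∠Q − ∠R = 21.89°.
Law of sines: q = p·sin Q/sin P ≈ 893.11.
Law of sines: r = p·sin R/sin P ≈ 551.29.
Circumradius = p/(2 sin P) ≈ 581.24.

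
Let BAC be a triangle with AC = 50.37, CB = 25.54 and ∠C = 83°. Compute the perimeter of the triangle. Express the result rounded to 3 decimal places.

perimeter ≈ 129.537

By the law of cosines, BA² = AC² + CB² − 2·AC·CB·cos C = 2875.9, so BA ≈ 53.627.
Semiperimeter s = (50.37+25.54+53.627)/2 = 64.769.
Perimeter = 50.37 + 25.54 + 53.627 = 129.54.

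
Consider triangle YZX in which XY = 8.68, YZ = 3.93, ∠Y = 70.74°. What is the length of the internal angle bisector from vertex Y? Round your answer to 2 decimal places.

t_Y ≈ 4.41

By the law of cosines, ZX² = XY² + YZ² − 2·XY·YZ·cos Y = 68.283, so ZX ≈ 8.2634.
The bisector from Y has length 2·XY·YZ·cos(∠Y/2)/(XY+YZ) ≈ 4.4118.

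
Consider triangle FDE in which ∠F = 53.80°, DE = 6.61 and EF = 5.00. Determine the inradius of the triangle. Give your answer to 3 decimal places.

Law of sines: sin D = EF·sin F/DE ≈ 0.61041.
Since DE ≥ EF, only the acute value applies: ∠D ≈ 37.62°.
Then ∠E = 180° − ∠F − ∠D ≈ 88.58°.
Law of sines gives FD = DE·sin E/sin F ≈ 8.1887.
Area = ½·DE·EF·sin E ≈ 16.52.
Semiperimeter s = (6.61+5+8.1887)/2 = 9.8994.
Inradius = area/s = 16.52/9.8994 ≈ 1.6688.

1.669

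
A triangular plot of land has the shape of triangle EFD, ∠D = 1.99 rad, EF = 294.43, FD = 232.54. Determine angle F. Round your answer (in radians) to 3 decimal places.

Law of sines: sin E = FD·sin D/EF ≈ 0.72141.
Since EF ≥ FD, only the acute value applies: ∠E ≈ 0.806 rad.
Then ∠F = π − ∠D − ∠E ≈ 0.346 rad.

∠F ≈ 0.346 rad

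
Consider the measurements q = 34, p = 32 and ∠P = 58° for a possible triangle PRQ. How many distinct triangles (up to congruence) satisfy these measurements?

2

q·sin P = 34·sin(58°) ≈ 28.83.
Since q sin P < p < q (28.83 < 32 < 34), two triangles exist.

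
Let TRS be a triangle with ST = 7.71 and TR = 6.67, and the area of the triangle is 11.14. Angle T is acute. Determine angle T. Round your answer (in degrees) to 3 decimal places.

From area = ½·ST·TR·sin T, we get sin T = 2·area/(ST·TR) ≈ 0.43325.
Taking the acute solution, ∠T ≈ 25.67°.

∠T ≈ 25.674°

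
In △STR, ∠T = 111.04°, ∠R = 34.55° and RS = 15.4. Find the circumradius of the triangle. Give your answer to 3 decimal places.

The third angle is ∠S = 180° − ∠T − ∠R = 34.41°.
Law of sines: TR = RS·sin S/sin T ≈ 9.3244.
Law of sines: ST = RS·sin R/sin T ≈ 9.3576.
Circumradius = RS/(2 sin T) ≈ 8.25.

8.250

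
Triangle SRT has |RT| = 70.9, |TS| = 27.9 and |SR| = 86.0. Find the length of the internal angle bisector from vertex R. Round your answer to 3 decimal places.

t_R ≈ 76.841

By the law of cosines, cos R = (|SR|² + |RT|² − |TS|²) / (2·|SR|·|RT|) ≈ 0.95487, so ∠R ≈ 17.28°.
The bisector from R has length 2·|SR|·|RT|·cos(∠R/2)/(|SR|+|RT|) ≈ 76.841.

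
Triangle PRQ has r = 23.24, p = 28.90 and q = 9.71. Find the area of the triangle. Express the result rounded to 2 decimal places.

area ≈ 101.04

Semiperimeter s = (28.9 + 23.24 + 9.71)/2 = 30.925.
Heron's formula: area = √(30.925·2.025·7.685·21.215) ≈ 101.04.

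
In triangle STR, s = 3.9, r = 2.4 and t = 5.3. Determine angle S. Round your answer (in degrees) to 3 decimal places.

42.886

By the law of cosines, cos S = (t² + r² − s²) / (2·t·r) ≈ 0.73270, so ∠S ≈ 42.89°.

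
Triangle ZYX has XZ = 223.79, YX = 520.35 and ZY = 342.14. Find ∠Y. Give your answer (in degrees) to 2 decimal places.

18.46

By the law of cosines, cos Y = (ZY² + YX² − XZ²) / (2·ZY·YX) ≈ 0.94854, so ∠Y ≈ 18.46°.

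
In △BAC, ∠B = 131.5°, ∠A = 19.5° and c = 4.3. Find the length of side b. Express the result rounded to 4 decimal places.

The third angle is ∠C = 180° − ∠B − ∠A = 29.00°.
Law of sines: b = c·sin B/sin C ≈ 6.6428.

6.6428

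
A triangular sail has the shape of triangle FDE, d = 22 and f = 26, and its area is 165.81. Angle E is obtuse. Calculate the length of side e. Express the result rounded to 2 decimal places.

45.74

From area = ½·f·d·sin E, we get sin E = 2·area/(f·d) ≈ 0.57976.
Taking the obtuse solution, ∠E ≈ 144.57°.
Law of cosines then gives e ≈ 45.74.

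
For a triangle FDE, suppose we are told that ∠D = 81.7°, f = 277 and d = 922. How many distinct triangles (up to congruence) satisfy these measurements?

f·sin D = 277·sin(81.7°) ≈ 274.1.
Since d ≥ f, exactly one triangle exists.

1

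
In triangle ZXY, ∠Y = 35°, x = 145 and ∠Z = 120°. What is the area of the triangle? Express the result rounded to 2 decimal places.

area ≈ 12356.05

The third angle is ∠X = 180° − ∠Y − ∠Z = 25.00°.
Law of sines: z = x·sin Z/sin X ≈ 297.13.
Law of sines: y = x·sin Y/sin X ≈ 196.79.
Area = ½·x·z·sin Y ≈ 12356.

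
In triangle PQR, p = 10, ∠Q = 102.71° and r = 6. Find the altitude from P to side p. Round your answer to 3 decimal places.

h_P ≈ 5.853

By the law of cosines, q² = r² + p² − 2·r·p·cos Q = 162.4, so q ≈ 12.744.
Area = ½·r·p·sin Q ≈ 29.265.
The altitude from P has length 2·area/p ≈ 5.853.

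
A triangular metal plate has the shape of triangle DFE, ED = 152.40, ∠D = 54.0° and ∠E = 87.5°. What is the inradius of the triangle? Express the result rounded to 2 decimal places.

The third angle is ∠F = 180° − ∠E − ∠D = 38.50°.
Law of sines: FE = ED·sin D/sin F ≈ 198.06.
Law of sines: DF = ED·sin E/sin F ≈ 244.58.
Area = ½·ED·FE·sin E ≈ 15078.
Semiperimeter s = (198.06+152.4+244.58)/2 = 297.52.
Inradius = area/s = 15078/297.52 ≈ 50.678.

50.68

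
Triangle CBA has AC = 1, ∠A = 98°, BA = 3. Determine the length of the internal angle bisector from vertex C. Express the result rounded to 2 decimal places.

By the law of cosines, CB² = BA² + AC² − 2·BA·AC·cos A = 10.835, so CB ≈ 3.2917.
Law of cosines again: cos C = (AC² + CB² − BA²)/(2·AC·CB) ≈ 0.43064, so ∠C ≈ 64.49°.
The bisector from C has length 2·AC·CB·cos(∠C/2)/(AC+CB) ≈ 1.2974.

t_C ≈ 1.30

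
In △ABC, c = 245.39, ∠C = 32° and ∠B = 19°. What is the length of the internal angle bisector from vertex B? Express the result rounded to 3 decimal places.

The third angle is ∠A = 180° − ∠B − ∠C = 129.00°.
Law of sines: a = c·sin A/sin C ≈ 359.87.
Law of sines: b = c·sin B/sin C ≈ 150.76.
The bisector from B has length 2·c·a·cos(∠B/2)/(c+a) ≈ 287.8.

t_B ≈ 287.803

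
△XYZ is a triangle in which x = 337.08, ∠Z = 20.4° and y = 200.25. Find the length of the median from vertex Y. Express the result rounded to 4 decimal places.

By the law of cosines, z² = x² + y² − 2·x·y·cos Z = 27189, so z ≈ 164.89.
Median from Y: ½√(2·z² + 2·x² − y²) ≈ 245.73.

245.7258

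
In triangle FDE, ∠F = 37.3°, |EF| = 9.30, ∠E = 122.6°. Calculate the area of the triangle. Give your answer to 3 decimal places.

area ≈ 64.242

The third angle is ∠D = 180° − ∠E − ∠F = 20.10°.
Law of sines: |DE| = |EF|·sin F/sin D ≈ 16.399.
Law of sines: |FD| = |EF|·sin E/sin D ≈ 22.798.
Area = ½·|EF|·|DE|·sin E ≈ 64.242.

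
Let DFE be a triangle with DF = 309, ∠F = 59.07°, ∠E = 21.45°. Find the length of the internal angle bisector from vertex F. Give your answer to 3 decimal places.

392.262

The third angle is ∠D = 180° − ∠F − ∠E = 99.48°.
Law of sines: FE = DF·sin D/sin E ≈ 833.44.
Law of sines: ED = DF·sin F/sin E ≈ 724.82.
The bisector from F has length 2·DF·FE·cos(∠F/2)/(DF+FE) ≈ 392.26.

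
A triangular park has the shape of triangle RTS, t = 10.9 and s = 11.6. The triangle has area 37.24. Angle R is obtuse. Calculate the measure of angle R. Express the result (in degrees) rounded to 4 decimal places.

From area = ½·t·s·sin R, we get sin R = 2·area/(t·s) ≈ 0.58905.
Taking the obtuse solution, ∠R ≈ 143.91°.

∠R ≈ 143.9101°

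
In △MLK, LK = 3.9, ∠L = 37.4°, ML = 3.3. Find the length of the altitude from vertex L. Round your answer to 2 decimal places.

3.29

By the law of cosines, KM² = ML² + LK² − 2·ML·LK·cos L = 5.6518, so KM ≈ 2.3773.
Area = ½·ML·LK·sin L ≈ 3.9085.
The altitude from L has length 2·area/KM ≈ 3.2881.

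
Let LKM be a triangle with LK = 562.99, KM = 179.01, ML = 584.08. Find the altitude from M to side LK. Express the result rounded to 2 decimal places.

Semiperimeter s = (179.01 + 584.08 + 562.99)/2 = 663.04.
Heron's formula: area = √(663.04·484.03·78.96·100.05) ≈ 50352.
The altitude from M has length 2·area/LK ≈ 178.87.

178.87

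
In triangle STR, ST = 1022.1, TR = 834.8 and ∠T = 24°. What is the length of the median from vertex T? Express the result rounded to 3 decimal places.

m_T ≈ 908.370

By the law of cosines, RS² = ST² + TR² − 2·ST·TR·cos T = 1.8262e+05, so RS ≈ 427.34.
Median from T: ½√(2·ST² + 2·TR² − RS²) ≈ 908.37.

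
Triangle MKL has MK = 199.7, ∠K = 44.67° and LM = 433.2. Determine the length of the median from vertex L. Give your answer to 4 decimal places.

485.9265

Law of sines: sin L = MK·sin K/LM ≈ 0.32408.
Since LM ≥ MK, only the acute value applies: ∠L ≈ 18.91°.
Then ∠M = 180° − ∠K − ∠L ≈ 116.42°.
Law of sines gives KL = LM·sin M/sin K ≈ 551.84.
Median from L: ½√(2·KL² + 2·LM² − MK²) ≈ 485.93.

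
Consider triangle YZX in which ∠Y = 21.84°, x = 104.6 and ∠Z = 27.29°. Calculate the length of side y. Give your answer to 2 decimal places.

The third angle is ∠X = 180° − ∠Y − ∠Z = 130.87°.
Law of sines: y = x·sin Y/sin X ≈ 51.459.

51.46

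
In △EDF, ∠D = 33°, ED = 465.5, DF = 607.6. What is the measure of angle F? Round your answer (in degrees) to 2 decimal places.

By the law of cosines, FE² = ED² + DF² − 2·ED·DF·cos D = 1.1145e+05, so FE ≈ 333.85.
Law of cosines again: cos F = (DF² + FE² − ED²)/(2·DF·FE) ≈ 0.65060, so ∠F ≈ 49.41°.

49.41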